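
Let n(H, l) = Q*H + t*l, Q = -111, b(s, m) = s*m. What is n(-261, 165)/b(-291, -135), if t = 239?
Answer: 22802/13095 ≈ 1.7413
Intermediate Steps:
b(s, m) = m*s
n(H, l) = -111*H + 239*l
n(-261, 165)/b(-291, -135) = (-111*(-261) + 239*165)/((-135*(-291))) = (28971 + 39435)/39285 = 68406*(1/39285) = 22802/13095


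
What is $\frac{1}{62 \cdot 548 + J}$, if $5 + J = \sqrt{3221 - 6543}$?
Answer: $\frac{33971}{1154032163} - \frac{i \sqrt{3322}}{1154032163} \approx 2.9437 \cdot 10^{-5} - 4.9944 \cdot 10^{-8} i$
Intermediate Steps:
$J = -5 + i \sqrt{3322}$ ($J = -5 + \sqrt{3221 - 6543} = -5 + \sqrt{-3322} = -5 + i \sqrt{3322} \approx -5.0 + 57.637 i$)
$\frac{1}{62 \cdot 548 + J} = \frac{1}{62 \cdot 548 - \left(5 - i \sqrt{3322}\right)} = \frac{1}{33976 - \left(5 - i \sqrt{3322}\right)} = \frac{1}{33971 + i \sqrt{3322}}$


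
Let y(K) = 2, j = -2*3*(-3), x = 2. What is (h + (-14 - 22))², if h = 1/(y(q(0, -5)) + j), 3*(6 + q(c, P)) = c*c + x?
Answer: 516961/400 ≈ 1292.4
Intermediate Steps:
q(c, P) = -16/3 + c²/3 (q(c, P) = -6 + (c*c + 2)/3 = -6 + (c² + 2)/3 = -6 + (2 + c²)/3 = -6 + (⅔ + c²/3) = -16/3 + c²/3)
j = 18 (j = -6*(-3) = 18)
h = 1/20 (h = 1/(2 + 18) = 1/20 ≈ 0.050000)
(h + (-14 - 22))² = (1/20 + (-14 - 22))² = (1/20 - 36)² = (-719/20)² = 516961/400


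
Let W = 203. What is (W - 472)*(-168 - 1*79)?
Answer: 66443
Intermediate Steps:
(W - 472)*(-168 - 1*79) = (203 - 472)*(-168 - 1*79) = -269*(-168 - 79) = -269*(-247) = 66443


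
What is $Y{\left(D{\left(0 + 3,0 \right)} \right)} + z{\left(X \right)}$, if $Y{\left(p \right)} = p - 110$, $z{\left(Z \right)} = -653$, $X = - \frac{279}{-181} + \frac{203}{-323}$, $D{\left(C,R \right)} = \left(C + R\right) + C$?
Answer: $-757$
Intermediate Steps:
$D{\left(C,R \right)} = R + 2 C$
$X = \frac{53374}{58463}$ ($X = \left(-279\right) \left(- \frac{1}{181}\right) + 203 \left(- \frac{1}{323}\right) = \frac{279}{181} - \frac{203}{323} = \frac{53374}{58463} \approx 0.91295$)
$Y{\left(p \right)} = -110 + p$
$Y{\left(D{\left(0 + 3,0 \right)} \right)} + z{\left(X \right)} = \left(-110 + \left(0 + 2 \left(0 + 3\right)\right)\right) - 653 = \left(-110 + \left(0 + 2 \cdot 3\right)\right) - 653 = \left(-110 + \left(0 + 6\right)\right) - 653 = \left(-110 + 6\right) - 653 = -104 - 653 = -757$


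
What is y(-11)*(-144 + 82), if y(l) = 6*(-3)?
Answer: 1116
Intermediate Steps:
y(l) = -18
y(-11)*(-144 + 82) = -18*(-144 + 82) = -18*(-62) = 1116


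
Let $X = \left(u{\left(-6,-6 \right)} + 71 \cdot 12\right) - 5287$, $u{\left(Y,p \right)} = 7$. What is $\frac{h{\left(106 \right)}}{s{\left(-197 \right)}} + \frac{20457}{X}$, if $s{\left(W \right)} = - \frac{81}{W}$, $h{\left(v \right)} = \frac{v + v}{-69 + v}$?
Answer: $\frac{4578569}{491508} \approx 9.3154$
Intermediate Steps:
$h{\left(v \right)} = \frac{2 v}{-69 + v}$
$X = -4428$ ($X = \left(7 + 71 \cdot 12\right) - 5287 = \left(7 + 852\right) - 5287 = 859 - 5287 = -4428$)
$\frac{h{\left(106 \right)}}{s{\left(-197 \right)}} + \frac{20457}{X} = \frac{2 \cdot 106 \frac{1}{-69 + 106}}{\left(-81\right) \frac{1}{-197}} + \frac{20457}{-4428} = \frac{2 \cdot 106 \cdot \frac{1}{37}}{\left(-81\right) \left(- \frac{1}{197}\right)} + 20457 \left(- \frac{1}{4428}\right) = \frac{2 \cdot 106 \cdot \frac{1}{37}}{\frac{81}{197}} - \frac{2273}{492} = \frac{212}{37} \cdot \frac{197}{81} - \frac{2273}{492} = \frac{41764}{2997} - \frac{2273}{492} = \frac{4578569}{491508}$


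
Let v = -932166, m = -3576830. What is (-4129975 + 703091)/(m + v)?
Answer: 856721/1127249 ≈ 0.76001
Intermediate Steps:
(-4129975 + 703091)/(m + v) = (-4129975 + 703091)/(-3576830 - 932166) = -3426884/(-4508996) = -3426884*(-1/4508996) = 856721/1127249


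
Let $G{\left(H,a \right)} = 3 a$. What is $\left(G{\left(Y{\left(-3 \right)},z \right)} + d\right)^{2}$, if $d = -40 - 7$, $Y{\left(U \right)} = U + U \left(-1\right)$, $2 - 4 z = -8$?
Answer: $\frac{6241}{4} \approx 1560.3$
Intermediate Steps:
$z = \frac{5}{2}$ ($z = \frac{1}{2} - -2 = \frac{1}{2} + 2 = \frac{5}{2} \approx 2.5$)
$Y{\left(U \right)} = 0$ ($Y{\left(U \right)} = U - U = 0$)
$d = -47$ ($d = -40 - 7 = -47$)
$\left(G{\left(Y{\left(-3 \right)},z \right)} + d\right)^{2} = \left(3 \cdot \frac{5}{2} - 47\right)^{2} = \left(\frac{15}{2} - 47\right)^{2} = \left(- \frac{79}{2}\right)^{2} = \frac{6241}{4}$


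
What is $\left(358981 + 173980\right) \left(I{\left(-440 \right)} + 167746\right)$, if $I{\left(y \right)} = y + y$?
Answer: $88933070226$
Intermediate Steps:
$I{\left(y \right)} = 2 y$
$\left(358981 + 173980\right) \left(I{\left(-440 \right)} + 167746\right) = \left(358981 + 173980\right) \left(2 \left(-440\right) + 167746\right) = 532961 \left(-880 + 167746\right) = 532961 \cdot 166866 = 88933070226$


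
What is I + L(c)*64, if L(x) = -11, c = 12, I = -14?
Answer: -718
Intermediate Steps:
I + L(c)*64 = -14 - 11*64 = -14 - 704 = -718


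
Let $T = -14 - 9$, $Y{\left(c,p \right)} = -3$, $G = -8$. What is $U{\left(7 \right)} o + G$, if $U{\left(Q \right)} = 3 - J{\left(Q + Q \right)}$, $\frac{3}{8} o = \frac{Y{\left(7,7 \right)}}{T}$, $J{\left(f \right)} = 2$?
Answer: $- \frac{176}{23} \approx -7.6522$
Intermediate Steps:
$T = -23$
$o = \frac{8}{23}$ ($o = \frac{8 \left(- \frac{3}{-23}\right)}{3} = \frac{8 \left(\left(-3\right) \left(- \frac{1}{23}\right)\right)}{3} = \frac{8}{3} \cdot \frac{3}{23} = \frac{8}{23} \approx 0.34783$)
$U{\left(Q \right)} = 1$ ($U{\left(Q \right)} = 3 - 2 = 1$)
$U{\left(7 \right)} o + G = 1 \cdot \frac{8}{23} - 8 = \frac{8}{23} - 8 = - \frac{176}{23}$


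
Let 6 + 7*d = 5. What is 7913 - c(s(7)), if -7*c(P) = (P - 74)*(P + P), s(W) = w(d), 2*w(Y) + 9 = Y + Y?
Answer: 5499883/686 ≈ 8017.3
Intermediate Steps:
d = -⅐ (d = -6/7 + (⅐)*5 = -6/7 + 5/7 = -⅐ ≈ -0.14286)
w(Y) = -9/2 + Y (w(Y) = -9/2 + (Y + Y)/2 = -9/2 + (2*Y)/2 = -9/2 + Y)
s(W) = -65/14 (s(W) = -9/2 - ⅐ = -65/14)
c(P) = -2*P*(-74 + P)/7 (c(P) = -(P - 74)*(P + P)/7 = -(-74 + P)*2*P/7 = -2*P*(-74 + P)/7)
7913 - c(s(7)) = 7913 - 2*(-65)*(74 - 1*(-65/14))/(7*14) = 7913 - 2*(-65)*(74 + 65/14)/(7*14) = 7913 - 2*(-65)*1101/(7*14*14) = 7913 - 1*(-71565/686) = 7913 + 71565/686 = 5499883/686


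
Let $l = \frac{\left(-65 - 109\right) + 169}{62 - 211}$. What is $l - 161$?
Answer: $- \frac{23984}{149} \approx -160.97$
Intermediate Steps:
$l = \frac{5}{149}$ ($l = \frac{-174 + 169}{-149} = \left(-5\right) \left(- \frac{1}{149}\right) = \frac{5}{149} \approx 0.033557$)
$l - 161 = \frac{5}{149} - 161 = - \frac{23984}{149}$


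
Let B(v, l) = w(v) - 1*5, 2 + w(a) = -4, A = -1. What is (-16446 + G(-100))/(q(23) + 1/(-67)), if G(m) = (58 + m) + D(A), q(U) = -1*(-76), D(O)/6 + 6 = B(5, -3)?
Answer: -370510/1697 ≈ -218.33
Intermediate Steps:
w(a) = -6 (w(a) = -2 - 4 = -6)
B(v, l) = -11 (B(v, l) = -6 - 1*5 = -6 - 5 = -11)
D(O) = -102 (D(O) = -36 + 6*(-11) = -36 - 66 = -102)
q(U) = 76
G(m) = -44 + m (G(m) = (58 + m) - 102 = -44 + m)
(-16446 + G(-100))/(q(23) + 1/(-67)) = (-16446 + (-44 - 100))/(76 + 1/(-67)) = (-16446 - 144)/(76 - 1/67) = -16590/5091/67 = -16590*67/5091 = -370510/1697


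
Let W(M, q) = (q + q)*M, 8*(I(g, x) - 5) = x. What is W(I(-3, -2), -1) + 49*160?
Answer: 15661/2 ≈ 7830.5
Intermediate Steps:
I(g, x) = 5 + x/8
W(M, q) = 2*M*q (W(M, q) = (2*q)*M = 2*M*q)
W(I(-3, -2), -1) + 49*160 = 2*(5 + (⅛)*(-2))*(-1) + 49*160 = 2*(5 - ¼)*(-1) + 7840 = 2*(19/4)*(-1) + 7840 = -19/2 + 7840 = 15661/2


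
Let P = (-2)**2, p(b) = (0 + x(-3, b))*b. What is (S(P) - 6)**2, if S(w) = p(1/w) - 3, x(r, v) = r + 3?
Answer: 81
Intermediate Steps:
x(r, v) = 3 + r
p(b) = 0 (p(b) = (0 + (3 - 3))*b = (0 + 0)*b = 0*b = 0)
P = 4
S(w) = -3 (S(w) = 0 - 3 = -3)
(S(P) - 6)**2 = (-3 - 6)**2 = (-9)**2 = 81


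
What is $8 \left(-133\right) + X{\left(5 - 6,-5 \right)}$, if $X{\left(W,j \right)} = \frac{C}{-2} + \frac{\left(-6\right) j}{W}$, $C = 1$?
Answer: $- \frac{2189}{2} \approx -1094.5$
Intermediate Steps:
$X{\left(W,j \right)} = - \frac{1}{2} - \frac{6 j}{W}$ ($X{\left(W,j \right)} = 1 \frac{1}{-2} + \frac{\left(-6\right) j}{W} = 1 \left(- \frac{1}{2}\right) - \frac{6 j}{W} = - \frac{1}{2} - \frac{6 j}{W}$)
$8 \left(-133\right) + X{\left(5 - 6,-5 \right)} = 8 \left(-133\right) + \frac{- (5 - 6) - -60}{2 \left(5 - 6\right)} = -1064 + \frac{- (5 - 6) + 60}{2 \left(5 - 6\right)} = -1064 + \frac{\left(-1\right) \left(-1\right) + 60}{2 \left(-1\right)} = -1064 + \frac{1}{2} \left(-1\right) \left(1 + 60\right) = -1064 + \frac{1}{2} \left(-1\right) 61 = -1064 - \frac{61}{2} = - \frac{2189}{2}$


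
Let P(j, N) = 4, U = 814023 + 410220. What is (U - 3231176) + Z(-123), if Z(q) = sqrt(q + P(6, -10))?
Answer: -2006933 + I*sqrt(119) ≈ -2.0069e+6 + 10.909*I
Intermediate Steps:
U = 1224243
Z(q) = sqrt(4 + q) (Z(q) = sqrt(q + 4) = sqrt(4 + q))
(U - 3231176) + Z(-123) = (1224243 - 3231176) + sqrt(4 - 123) = -2006933 + sqrt(-119) = -2006933 + I*sqrt(119)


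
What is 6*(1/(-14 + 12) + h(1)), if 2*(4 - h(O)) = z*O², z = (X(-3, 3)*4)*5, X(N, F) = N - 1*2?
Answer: 321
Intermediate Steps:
X(N, F) = -2 + N (X(N, F) = N - 2 = -2 + N)
z = -100 (z = ((-2 - 3)*4)*5 = -5*4*5 = -20*5 = -100)
h(O) = 4 + 50*O² (h(O) = 4 - (-50)*O² = 4 + 50*O²)
6*(1/(-14 + 12) + h(1)) = 6*(1/(-14 + 12) + (4 + 50*1²)) = 6*(1/(-2) + (4 + 50*1)) = 6*(-½ + (4 + 50)) = 6*(-½ + 54) = 6*(107/2) = 321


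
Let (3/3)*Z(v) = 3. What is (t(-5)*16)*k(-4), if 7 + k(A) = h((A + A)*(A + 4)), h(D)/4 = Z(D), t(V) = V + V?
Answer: -800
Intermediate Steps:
Z(v) = 3
t(V) = 2*V
h(D) = 12 (h(D) = 4*3 = 12)
k(A) = 5 (k(A) = -7 + 12 = 5)
(t(-5)*16)*k(-4) = ((2*(-5))*16)*5 = -10*16*5 = -160*5 = -800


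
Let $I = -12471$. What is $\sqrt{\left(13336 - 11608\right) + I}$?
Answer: $i \sqrt{10743} \approx 103.65 i$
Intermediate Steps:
$\sqrt{\left(13336 - 11608\right) + I} = \sqrt{\left(13336 - 11608\right) - 12471} = \sqrt{1728 - 12471} = \sqrt{-10743} = i \sqrt{10743}$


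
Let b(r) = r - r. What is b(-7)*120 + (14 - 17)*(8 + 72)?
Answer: -240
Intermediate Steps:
b(r) = 0
b(-7)*120 + (14 - 17)*(8 + 72) = 0*120 + (14 - 17)*(8 + 72) = 0 - 3*80 = 0 - 240 = -240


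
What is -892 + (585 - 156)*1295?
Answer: 554663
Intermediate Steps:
-892 + (585 - 156)*1295 = -892 + 429*1295 = -892 + 555555 = 554663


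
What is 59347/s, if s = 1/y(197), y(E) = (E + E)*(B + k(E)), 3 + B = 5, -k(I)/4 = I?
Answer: -18378816348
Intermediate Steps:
k(I) = -4*I
B = 2 (B = -3 + 5 = 2)
y(E) = 2*E*(2 - 4*E) (y(E) = (E + E)*(2 - 4*E) = (2*E)*(2 - 4*E) = 2*E*(2 - 4*E))
s = -1/309684 (s = 1/(4*197*(1 - 2*197)) = 1/(4*197*(1 - 394)) = 1/(4*197*(-393)) = 1/(-309684) = -1/309684 ≈ -3.2291e-6)
59347/s = 59347/(-1/309684) = 59347*(-309684) = -18378816348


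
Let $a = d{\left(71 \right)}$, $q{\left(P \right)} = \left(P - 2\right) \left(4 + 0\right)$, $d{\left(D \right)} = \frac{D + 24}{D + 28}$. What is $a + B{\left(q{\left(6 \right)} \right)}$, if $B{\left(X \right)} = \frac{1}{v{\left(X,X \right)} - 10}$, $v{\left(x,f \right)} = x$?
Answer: $\frac{223}{198} \approx 1.1263$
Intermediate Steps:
$d{\left(D \right)} = \frac{24 + D}{28 + D}$
$q{\left(P \right)} = -8 + 4 P$ ($q{\left(P \right)} = \left(-2 + P\right) 4 = -8 + 4 P$)
$a = \frac{95}{99}$ ($a = \frac{24 + 71}{28 + 71} = \frac{1}{99} \cdot 95 = \frac{95}{99} \approx 0.9596$)
$B{\left(X \right)} = \frac{1}{-10 + X}$ ($B{\left(X \right)} = \frac{1}{X - 10} = \frac{1}{-10 + X}$)
$a + B{\left(q{\left(6 \right)} \right)} = \frac{95}{99} + \frac{1}{-10 + \left(-8 + 4 \cdot 6\right)} = \frac{95}{99} + \frac{1}{-10 + \left(-8 + 24\right)} = \frac{95}{99} + \frac{1}{-10 + 16} = \frac{95}{99} + \frac{1}{6} = \frac{223}{198}$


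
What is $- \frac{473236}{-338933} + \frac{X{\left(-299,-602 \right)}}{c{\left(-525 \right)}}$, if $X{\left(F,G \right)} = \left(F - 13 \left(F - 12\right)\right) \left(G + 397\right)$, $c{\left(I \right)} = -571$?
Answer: $\frac{260408073916}{193530743} \approx 1345.6$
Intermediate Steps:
$X{\left(F,G \right)} = \left(156 - 12 F\right) \left(397 + G\right)$ ($X{\left(F,G \right)} = \left(F - 13 \left(-12 + F\right)\right) \left(397 + G\right) = \left(F - \left(-156 + 13 F\right)\right) \left(397 + G\right) = \left(156 - 12 F\right) \left(397 + G\right)$)
$- \frac{473236}{-338933} + \frac{X{\left(-299,-602 \right)}}{c{\left(-525 \right)}} = - \frac{473236}{-338933} + \frac{61932 - -1424436 + 156 \left(-602\right) - \left(-3588\right) \left(-602\right)}{-571} = \left(-473236\right) \left(- \frac{1}{338933}\right) + \left(61932 + 1424436 - 93912 - 2159976\right) \left(- \frac{1}{571}\right) = \frac{473236}{338933} - - \frac{767520}{571} = \frac{473236}{338933} + \frac{767520}{571} = \frac{260408073916}{193530743}$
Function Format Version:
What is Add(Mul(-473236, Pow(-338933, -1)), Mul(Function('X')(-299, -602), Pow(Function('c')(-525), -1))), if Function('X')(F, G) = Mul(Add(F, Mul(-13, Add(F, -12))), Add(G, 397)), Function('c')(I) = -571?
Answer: Rational(260408073916, 193530743) ≈ 1345.6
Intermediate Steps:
Function('X')(F, G) = Mul(Add(156, Mul(-12, F)), Add(397, G)) (Function('X')(F, G) = Mul(Add(F, Mul(-13, Add(-12, F))), Add(397, G)) = Mul(Add(F, Add(156, Mul(-13, F))), Add(397, G)) = Mul(Add(156, Mul(-12, F)), Add(397, G)))
Add(Mul(-473236, Pow(-338933, -1)), Mul(Function('X')(-299, -602), Pow(Function('c')(-525), -1))) = Add(Mul(-473236, Pow(-338933, -1)), Mul(Add(61932, Mul(-4764, -299), Mul(156, -602), Mul(-12, -299, -602)), Pow(-571, -1))) = Add(Mul(-473236, Rational(-1, 338933)), Mul(Add(61932, 1424436, -93912, -2159976), Rational(-1, 571))) = Add(Rational(473236, 338933), Mul(-767520, Rational(-1, 571))) = Add(Rational(473236, 338933), Rational(767520, 571)) = Rational(260408073916, 193530743)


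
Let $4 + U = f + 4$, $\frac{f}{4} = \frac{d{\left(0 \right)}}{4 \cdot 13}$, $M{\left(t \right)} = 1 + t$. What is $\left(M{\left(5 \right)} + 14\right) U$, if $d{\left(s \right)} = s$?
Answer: $0$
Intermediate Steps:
$f = 0$ ($f = 4 \frac{0}{4 \cdot 13} = 4 \cdot \frac{0}{52} = 4 \cdot 0 \cdot \frac{1}{52} = 4 \cdot 0 = 0$)
$U = 0$ ($U = -4 + \left(0 + 4\right) = -4 + 4 = 0$)
$\left(M{\left(5 \right)} + 14\right) U = \left(\left(1 + 5\right) + 14\right) 0 = \left(6 + 14\right) 0 = 20 \cdot 0 = 0$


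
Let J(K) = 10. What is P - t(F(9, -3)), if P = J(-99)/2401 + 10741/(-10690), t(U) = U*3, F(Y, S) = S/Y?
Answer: -15551/25666690 ≈ -0.00060588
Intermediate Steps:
t(U) = 3*U
P = -25682241/25666690 (P = 10/2401 + 10741/(-10690) = 10*(1/2401) + 10741*(-1/10690) = 10/2401 - 10741/10690 = -25682241/25666690 ≈ -1.0006)
P - t(F(9, -3)) = -25682241/25666690 - 3*(-3/9) = -25682241/25666690 - 3*(-3*⅑) = -25682241/25666690 - 3*(-1)/3 = -25682241/25666690 - 1*(-1) = -25682241/25666690 + 1 = -15551/25666690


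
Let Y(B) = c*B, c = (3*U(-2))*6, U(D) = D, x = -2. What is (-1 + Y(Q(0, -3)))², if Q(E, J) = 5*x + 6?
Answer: 20449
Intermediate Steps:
c = -36 (c = (3*(-2))*6 = -6*6 = -36)
Q(E, J) = -4 (Q(E, J) = 5*(-2) + 6 = -10 + 6 = -4)
Y(B) = -36*B
(-1 + Y(Q(0, -3)))² = (-1 - 36*(-4))² = (-1 + 144)² = 143² = 20449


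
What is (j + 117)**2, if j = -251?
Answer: 17956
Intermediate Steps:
(j + 117)**2 = (-251 + 117)**2 = (-134)**2 = 17956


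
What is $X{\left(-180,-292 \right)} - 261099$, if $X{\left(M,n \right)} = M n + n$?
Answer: $-208831$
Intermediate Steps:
$X{\left(M,n \right)} = n + M n$
$X{\left(-180,-292 \right)} - 261099 = - 292 \left(1 - 180\right) - 261099 = \left(-292\right) \left(-179\right) - 261099 = 52268 - 261099 = -208831$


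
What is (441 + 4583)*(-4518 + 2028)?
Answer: -12509760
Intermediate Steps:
(441 + 4583)*(-4518 + 2028) = 5024*(-2490) = -12509760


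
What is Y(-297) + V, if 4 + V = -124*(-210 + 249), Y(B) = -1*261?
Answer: -5101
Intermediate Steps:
Y(B) = -261
V = -4840 (V = -4 - 124*(-210 + 249) = -4 - 124*39 = -4 - 4836 = -4840)
Y(-297) + V = -261 - 4840 = -5101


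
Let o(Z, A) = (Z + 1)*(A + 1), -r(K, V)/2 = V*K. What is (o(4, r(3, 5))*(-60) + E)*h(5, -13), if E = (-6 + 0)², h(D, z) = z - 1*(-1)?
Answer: -104832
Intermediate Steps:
h(D, z) = 1 + z (h(D, z) = z + 1 = 1 + z)
r(K, V) = -2*K*V (r(K, V) = -2*V*K = -2*K*V)
o(Z, A) = (1 + A)*(1 + Z) (o(Z, A) = (1 + Z)*(1 + A) = (1 + A)*(1 + Z))
E = 36 (E = (-6)² = 36)
(o(4, r(3, 5))*(-60) + E)*h(5, -13) = ((1 - 2*3*5 + 4 - 2*3*5*4)*(-60) + 36)*(1 - 13) = ((1 - 30 + 4 - 30*4)*(-60) + 36)*(-12) = ((1 - 30 + 4 - 120)*(-60) + 36)*(-12) = (-145*(-60) + 36)*(-12) = (8700 + 36)*(-12) = 8736*(-12) = -104832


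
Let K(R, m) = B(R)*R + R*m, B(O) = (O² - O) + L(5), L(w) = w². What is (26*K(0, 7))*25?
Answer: 0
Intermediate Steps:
B(O) = 25 + O² - O (B(O) = (O² - O) + 5² = (O² - O) + 25 = 25 + O² - O)
K(R, m) = R*m + R*(25 + R² - R) (K(R, m) = (25 + R² - R)*R + R*m = R*(25 + R² - R) + R*m = R*m + R*(25 + R² - R))
(26*K(0, 7))*25 = (26*(0*(25 + 7 + 0² - 1*0)))*25 = (26*(0*(25 + 7 + 0 + 0)))*25 = (26*(0*32))*25 = (26*0)*25 = 0*25 = 0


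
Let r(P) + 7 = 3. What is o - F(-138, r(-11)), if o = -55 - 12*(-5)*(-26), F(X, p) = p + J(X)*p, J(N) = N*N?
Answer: 74565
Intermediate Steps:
J(N) = N**2
r(P) = -4 (r(P) = -7 + 3 = -4)
F(X, p) = p + p*X**2 (F(X, p) = p + X**2*p = p + p*X**2)
o = -1615 (o = -55 + 60*(-26) = -55 - 1560 = -1615)
o - F(-138, r(-11)) = -1615 - (-4)*(1 + (-138)**2) = -1615 - (-4)*(1 + 19044) = -1615 - (-4)*19045 = -1615 - 1*(-76180) = -1615 + 76180 = 74565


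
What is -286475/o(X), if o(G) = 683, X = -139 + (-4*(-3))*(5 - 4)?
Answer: -286475/683 ≈ -419.44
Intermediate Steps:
X = -127 (X = -139 + 12*1 = -139 + 12 = -127)
-286475/o(X) = -286475/683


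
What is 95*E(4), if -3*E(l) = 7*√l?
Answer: -1330/3 ≈ -443.33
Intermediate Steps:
E(l) = -7*√l/3
95*E(4) = 95*(-7*√4/3) = 95*(-7/3*2) = 95*(-14/3) = -1330/3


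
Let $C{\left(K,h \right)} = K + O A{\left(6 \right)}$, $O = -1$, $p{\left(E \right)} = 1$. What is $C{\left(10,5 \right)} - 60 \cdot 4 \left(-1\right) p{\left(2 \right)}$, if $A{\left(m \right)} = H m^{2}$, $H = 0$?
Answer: $250$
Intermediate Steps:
$A{\left(m \right)} = 0$ ($A{\left(m \right)} = 0 m^{2} = 0$)
$C{\left(K,h \right)} = K$ ($C{\left(K,h \right)} = K - 0 = K + 0 = K$)
$C{\left(10,5 \right)} - 60 \cdot 4 \left(-1\right) p{\left(2 \right)} = 10 - 60 \cdot 4 \left(-1\right) 1 = 10 - 60 \left(\left(-4\right) 1\right) = 10 - -240 = 10 + 240 = 250$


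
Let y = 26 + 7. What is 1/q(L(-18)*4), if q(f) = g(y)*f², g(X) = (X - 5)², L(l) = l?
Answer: 1/4064256 ≈ 2.4605e-7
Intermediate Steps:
y = 33
g(X) = (-5 + X)²
q(f) = 784*f² (q(f) = (-5 + 33)²*f² = 28²*f² = 784*f²)
1/q(L(-18)*4) = 1/(784*(-18*4)²) = 1/(784*(-72)²) = 1/(784*5184) = 1/4064256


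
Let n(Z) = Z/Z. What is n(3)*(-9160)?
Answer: -9160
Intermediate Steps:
n(Z) = 1
n(3)*(-9160) = 1*(-9160) = -9160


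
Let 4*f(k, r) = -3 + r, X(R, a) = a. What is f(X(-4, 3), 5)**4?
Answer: 1/16 ≈ 0.062500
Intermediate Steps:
f(k, r) = -3/4 + r/4 (f(k, r) = (-3 + r)/4 = -3/4 + r/4)
f(X(-4, 3), 5)**4 = (-3/4 + (1/4)*5)**4 = (-3/4 + 5/4)**4 = (1/2)**4 = 1/16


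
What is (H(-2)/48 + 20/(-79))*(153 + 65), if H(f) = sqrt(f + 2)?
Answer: -4360/79 ≈ -55.190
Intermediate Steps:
H(f) = sqrt(2 + f)
(H(-2)/48 + 20/(-79))*(153 + 65) = (sqrt(2 - 2)/48 + 20/(-79))*(153 + 65) = (sqrt(0)*(1/48) + 20*(-1/79))*218 = (0*(1/48) - 20/79)*218 = (0 - 20/79)*218 = -20/79*218 = -4360/79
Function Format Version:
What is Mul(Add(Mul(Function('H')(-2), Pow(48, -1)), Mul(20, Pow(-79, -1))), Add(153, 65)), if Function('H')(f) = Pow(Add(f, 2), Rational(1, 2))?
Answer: Rational(-4360, 79) ≈ -55.190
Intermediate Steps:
Function('H')(f) = Pow(Add(2, f), Rational(1, 2))
Mul(Add(Mul(Function('H')(-2), Pow(48, -1)), Mul(20, Pow(-79, -1))), Add(153, 65)) = Mul(Add(Mul(Pow(Add(2, -2), Rational(1, 2)), Pow(48, -1)), Mul(20, Pow(-79, -1))), Add(153, 65)) = Mul(Add(Mul(Pow(0, Rational(1, 2)), Rational(1, 48)), Mul(20, Rational(-1, 79))), 218) = Mul(Add(Mul(0, Rational(1, 48)), Rational(-20, 79)), 218) = Mul(Add(0, Rational(-20, 79)), 218) = Mul(Rational(-20, 79), 218) = Rational(-4360, 79)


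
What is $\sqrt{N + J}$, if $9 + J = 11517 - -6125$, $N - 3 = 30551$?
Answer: $\sqrt{48187} \approx 219.52$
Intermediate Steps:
$N = 30554$ ($N = 3 + 30551 = 30554$)
$J = 17633$ ($J = -9 + \left(11517 - -6125\right) = -9 + \left(11517 + 6125\right) = -9 + 17642 = 17633$)
$\sqrt{N + J} = \sqrt{30554 + 17633} = \sqrt{48187}$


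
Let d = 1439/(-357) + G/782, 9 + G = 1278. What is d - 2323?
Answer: -38187851/16422 ≈ -2325.4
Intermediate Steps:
G = 1269 (G = -9 + 1278 = 1269)
d = -39545/16422 (d = 1439/(-357) + 1269/782 = 1439*(-1/357) + 1269*(1/782) = -1439/357 + 1269/782 = -39545/16422 ≈ -2.4081)
d - 2323 = -39545/16422 - 2323 = -38187851/16422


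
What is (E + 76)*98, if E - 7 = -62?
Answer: 2058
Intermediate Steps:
E = -55 (E = 7 - 62 = -55)
(E + 76)*98 = (-55 + 76)*98 = 21*98 = 2058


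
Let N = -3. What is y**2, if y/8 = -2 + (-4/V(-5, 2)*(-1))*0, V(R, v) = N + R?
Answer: 256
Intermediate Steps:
V(R, v) = -3 + R
y = -16 (y = 8*(-2 + (-4/(-3 - 5)*(-1))*0) = 8*(-2 + (-4/(-8)*(-1))*0) = 8*(-2 + (-4*(-1/8)*(-1))*0) = 8*(-2 + ((1/2)*(-1))*0) = 8*(-2 - 1/2*0) = 8*(-2 + 0) = 8*(-2) = -16)
y**2 = (-16)**2 = 256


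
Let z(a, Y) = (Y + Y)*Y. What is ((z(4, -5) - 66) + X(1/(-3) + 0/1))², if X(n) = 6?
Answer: 100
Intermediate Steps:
z(a, Y) = 2*Y² (z(a, Y) = (2*Y)*Y = 2*Y²)
((z(4, -5) - 66) + X(1/(-3) + 0/1))² = ((2*(-5)² - 66) + 6)² = ((2*25 - 66) + 6)² = ((50 - 66) + 6)² = (-16 + 6)² = (-10)² = 100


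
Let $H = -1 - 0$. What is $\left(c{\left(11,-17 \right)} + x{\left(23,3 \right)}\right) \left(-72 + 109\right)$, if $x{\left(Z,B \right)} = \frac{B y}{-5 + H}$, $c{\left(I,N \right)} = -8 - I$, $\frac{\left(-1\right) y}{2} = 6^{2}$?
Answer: $629$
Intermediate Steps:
$H = -1$ ($H = -1 + 0 = -1$)
$y = -72$ ($y = - 2 \cdot 6^{2} = \left(-2\right) 36 = -72$)
$x{\left(Z,B \right)} = 12 B$ ($x{\left(Z,B \right)} = \frac{B \left(-72\right)}{-5 - 1} = \frac{\left(-72\right) B}{-6} = - 72 B \left(- \frac{1}{6}\right) = 12 B$)
$\left(c{\left(11,-17 \right)} + x{\left(23,3 \right)}\right) \left(-72 + 109\right) = \left(\left(-8 - 11\right) + 12 \cdot 3\right) \left(-72 + 109\right) = \left(\left(-8 - 11\right) + 36\right) 37 = \left(-19 + 36\right) 37 = 17 \cdot 37 = 629$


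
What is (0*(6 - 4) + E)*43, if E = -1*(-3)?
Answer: 129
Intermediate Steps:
E = 3
(0*(6 - 4) + E)*43 = (0*(6 - 4) + 3)*43 = (0*2 + 3)*43 = (0 + 3)*43 = 3*43 = 129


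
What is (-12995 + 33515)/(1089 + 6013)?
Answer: 10260/3551 ≈ 2.8893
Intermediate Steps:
(-12995 + 33515)/(1089 + 6013) = 20520/7102 = 20520*(1/7102) = 10260/3551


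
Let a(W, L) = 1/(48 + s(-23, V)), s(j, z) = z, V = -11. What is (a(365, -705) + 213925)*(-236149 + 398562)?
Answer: 1285535600338/37 ≈ 3.4744e+10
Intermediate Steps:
a(W, L) = 1/37 (a(W, L) = 1/(48 - 11) = 1/37)
(a(365, -705) + 213925)*(-236149 + 398562) = (1/37 + 213925)*(-236149 + 398562) = (7915226/37)*162413 = 1285535600338/37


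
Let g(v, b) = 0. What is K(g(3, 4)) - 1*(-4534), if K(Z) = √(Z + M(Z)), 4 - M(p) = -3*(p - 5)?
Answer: 4534 + I*√11 ≈ 4534.0 + 3.3166*I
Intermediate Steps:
M(p) = -11 + 3*p (M(p) = 4 - (-3)*(p - 5) = 4 - (-3)*(-5 + p) = 4 - (15 - 3*p) = 4 + (-15 + 3*p) = -11 + 3*p)
K(Z) = √(-11 + 4*Z) (K(Z) = √(Z + (-11 + 3*Z)) = √(-11 + 4*Z))
K(g(3, 4)) - 1*(-4534) = √(-11 + 4*0) - 1*(-4534) = √(-11 + 0) + 4534 = √(-11) + 4534 = I*√11 + 4534 = 4534 + I*√11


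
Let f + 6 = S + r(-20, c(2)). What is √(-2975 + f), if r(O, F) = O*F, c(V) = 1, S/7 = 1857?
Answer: √9998 ≈ 99.990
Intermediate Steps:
S = 12999 (S = 7*1857 = 12999)
r(O, F) = F*O
f = 12973 (f = -6 + (12999 + 1*(-20)) = -6 + (12999 - 20) = -6 + 12979 = 12973)
√(-2975 + f) = √(-2975 + 12973) = √9998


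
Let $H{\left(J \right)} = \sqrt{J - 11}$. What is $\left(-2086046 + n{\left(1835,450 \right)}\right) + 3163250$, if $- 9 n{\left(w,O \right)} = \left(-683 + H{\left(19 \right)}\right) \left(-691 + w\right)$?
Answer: $\frac{10476188}{9} - \frac{2288 \sqrt{2}}{9} \approx 1.1637 \cdot 10^{6}$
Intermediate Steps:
$H{\left(J \right)} = \sqrt{-11 + J}$
$n{\left(w,O \right)} = - \frac{\left(-691 + w\right) \left(-683 + 2 \sqrt{2}\right)}{9}$ ($n{\left(w,O \right)} = - \frac{\left(-683 + \sqrt{-11 + 19}\right) \left(-691 + w\right)}{9} = - \frac{\left(-683 + \sqrt{8}\right) \left(-691 + w\right)}{9} = - \frac{\left(-683 + 2 \sqrt{2}\right) \left(-691 + w\right)}{9} = - \frac{\left(-691 + w\right) \left(-683 + 2 \sqrt{2}\right)}{9}$)
$\left(-2086046 + n{\left(1835,450 \right)}\right) + 3163250 = \left(-2086046 + \left(- \frac{471953}{9} + \frac{683}{9} \cdot 1835 + \frac{1382 \sqrt{2}}{9} - \frac{3670 \sqrt{2}}{9}\right)\right) + 3163250 = \left(-2086046 + \left(- \frac{471953}{9} + \frac{1253305}{9} + \frac{1382 \sqrt{2}}{9} - \frac{3670 \sqrt{2}}{9}\right)\right) + 3163250 = \left(-2086046 + \left(\frac{781352}{9} - \frac{2288 \sqrt{2}}{9}\right)\right) + 3163250 = \left(- \frac{17993062}{9} - \frac{2288 \sqrt{2}}{9}\right) + 3163250 = \frac{10476188}{9} - \frac{2288 \sqrt{2}}{9}$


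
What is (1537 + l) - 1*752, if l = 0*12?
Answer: 785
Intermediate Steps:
l = 0
(1537 + l) - 1*752 = (1537 + 0) - 1*752 = 1537 - 752 = 785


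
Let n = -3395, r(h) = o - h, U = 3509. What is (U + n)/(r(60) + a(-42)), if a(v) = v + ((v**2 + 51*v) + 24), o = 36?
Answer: -19/70 ≈ -0.27143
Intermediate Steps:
r(h) = 36 - h
a(v) = 24 + v**2 + 52*v (a(v) = v + (24 + v**2 + 51*v) = 24 + v**2 + 52*v)
(U + n)/(r(60) + a(-42)) = (3509 - 3395)/((36 - 1*60) + (24 + (-42)**2 + 52*(-42))) = 114/((36 - 60) + (24 + 1764 - 2184)) = 114/(-24 - 396) = 114/(-420) = 114*(-1/420) = -19/70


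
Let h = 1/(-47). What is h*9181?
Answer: -9181/47 ≈ -195.34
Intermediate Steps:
h = -1/47 ≈ -0.021277
h*9181 = -1/47*9181 = -9181/47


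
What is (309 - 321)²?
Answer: 144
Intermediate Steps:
(309 - 321)² = (-12)² = 144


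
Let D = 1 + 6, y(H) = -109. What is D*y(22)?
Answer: -763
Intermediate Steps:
D = 7
D*y(22) = 7*(-109) = -763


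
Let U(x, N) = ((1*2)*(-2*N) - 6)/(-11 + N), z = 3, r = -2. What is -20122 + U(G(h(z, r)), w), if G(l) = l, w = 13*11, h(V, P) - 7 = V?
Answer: -1328341/66 ≈ -20126.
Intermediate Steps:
h(V, P) = 7 + V
w = 143
U(x, N) = (-6 - 4*N)/(-11 + N) (U(x, N) = (2*(-2*N) - 6)/(-11 + N) = (-4*N - 6)/(-11 + N) = (-6 - 4*N)/(-11 + N))
-20122 + U(G(h(z, r)), w) = -20122 + 2*(-3 - 2*143)/(-11 + 143) = -20122 + 2*(-3 - 286)/132 = -20122 + 2*(1/132)*(-289) = -20122 - 289/66 = -1328341/66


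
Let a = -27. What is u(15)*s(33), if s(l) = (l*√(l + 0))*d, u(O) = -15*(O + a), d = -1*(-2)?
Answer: 11880*√33 ≈ 68245.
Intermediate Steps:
d = 2
u(O) = 405 - 15*O (u(O) = -15*(O - 27) = -15*(-27 + O) = 405 - 15*O)
s(l) = 2*l^(3/2) (s(l) = (l*√(l + 0))*2 = (l*√l)*2 = l^(3/2)*2 = 2*l^(3/2))
u(15)*s(33) = (405 - 15*15)*(2*33^(3/2)) = (405 - 225)*(2*(33*√33)) = 180*(66*√33) = 11880*√33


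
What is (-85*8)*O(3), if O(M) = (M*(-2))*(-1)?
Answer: -4080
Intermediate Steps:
O(M) = 2*M (O(M) = -2*M*(-1) = 2*M)
(-85*8)*O(3) = (-85*8)*(2*3) = -680*6 = -4080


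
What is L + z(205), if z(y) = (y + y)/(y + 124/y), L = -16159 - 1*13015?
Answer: -1229570876/42149 ≈ -29172.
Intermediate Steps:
L = -29174 (L = -16159 - 13015 = -29174)
z(y) = 2*y/(y + 124/y) (z(y) = (2*y)/(y + 124/y) = 2*y/(y + 124/y))
L + z(205) = -29174 + 2*205²/(124 + 205²) = -29174 + 2*42025/(124 + 42025) = -29174 + 2*42025/42149 = -29174 + 2*42025*(1/42149) = -29174 + 84050/42149 = -1229570876/42149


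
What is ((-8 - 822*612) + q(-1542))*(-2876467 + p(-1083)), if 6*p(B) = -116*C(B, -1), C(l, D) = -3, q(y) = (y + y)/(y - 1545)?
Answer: 496334018508180/343 ≈ 1.4470e+12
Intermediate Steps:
q(y) = 2*y/(-1545 + y) (q(y) = (2*y)/(-1545 + y) = 2*y/(-1545 + y))
p(B) = 58 (p(B) = (-116*(-3))/6 = (1/6)*348 = 58)
((-8 - 822*612) + q(-1542))*(-2876467 + p(-1083)) = ((-8 - 822*612) + 2*(-1542)/(-1545 - 1542))*(-2876467 + 58) = ((-8 - 503064) + 2*(-1542)/(-3087))*(-2876409) = (-503072 + 2*(-1542)*(-1/3087))*(-2876409) = (-503072 + 1028/1029)*(-2876409) = -517660060/1029*(-2876409) = 496334018508180/343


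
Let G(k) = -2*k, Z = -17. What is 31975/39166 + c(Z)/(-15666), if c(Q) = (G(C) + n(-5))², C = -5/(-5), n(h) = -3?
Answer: 124985300/153393639 ≈ 0.81480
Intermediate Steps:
C = 1 (C = -5*(-⅕) = 1)
c(Q) = 25 (c(Q) = (-2*1 - 3)² = (-2 - 3)² = (-5)² = 25)
31975/39166 + c(Z)/(-15666) = 31975/39166 + 25/(-15666) = 31975*(1/39166) + 25*(-1/15666) = 31975/39166 - 25/15666 = 124985300/153393639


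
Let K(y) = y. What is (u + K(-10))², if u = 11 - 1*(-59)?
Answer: 3600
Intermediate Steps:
u = 70 (u = 11 + 59 = 70)
(u + K(-10))² = (70 - 10)² = 60² = 3600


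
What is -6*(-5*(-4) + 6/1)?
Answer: -156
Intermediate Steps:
-6*(-5*(-4) + 6/1) = -6*(20 + 6*1) = -6*(20 + 6) = -6*26 = -156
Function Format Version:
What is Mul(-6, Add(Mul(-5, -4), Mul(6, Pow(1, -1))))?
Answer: -156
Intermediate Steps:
Mul(-6, Add(Mul(-5, -4), Mul(6, Pow(1, -1)))) = Mul(-6, Add(20, Mul(6, 1))) = Mul(-6, Add(20, 6)) = Mul(-6, 26) = -156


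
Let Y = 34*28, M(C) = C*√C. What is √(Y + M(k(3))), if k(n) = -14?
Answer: √(952 - 14*I*√14) ≈ 30.866 - 0.84855*I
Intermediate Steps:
M(C) = C^(3/2)
Y = 952
√(Y + M(k(3))) = √(952 + (-14)^(3/2)) = √(952 - 14*I*√14)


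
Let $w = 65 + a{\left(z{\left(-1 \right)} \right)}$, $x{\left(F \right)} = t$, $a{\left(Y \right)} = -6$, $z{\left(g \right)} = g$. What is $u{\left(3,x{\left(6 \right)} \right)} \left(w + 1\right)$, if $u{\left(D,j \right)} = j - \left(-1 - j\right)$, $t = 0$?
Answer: $60$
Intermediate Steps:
$x{\left(F \right)} = 0$
$w = 59$ ($w = 65 - 6 = 59$)
$u{\left(D,j \right)} = 1 + 2 j$ ($u{\left(D,j \right)} = j + \left(1 + j\right) = 1 + 2 j$)
$u{\left(3,x{\left(6 \right)} \right)} \left(w + 1\right) = \left(1 + 2 \cdot 0\right) \left(59 + 1\right) = \left(1 + 0\right) 60 = 1 \cdot 60 = 60$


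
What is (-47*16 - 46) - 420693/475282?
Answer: -379695729/475282 ≈ -798.88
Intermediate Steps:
(-47*16 - 46) - 420693/475282 = (-752 - 46) - 420693/475282 = -798 - 1*420693/475282 = -798 - 420693/475282 = -379695729/475282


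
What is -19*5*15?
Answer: -1425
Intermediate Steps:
-19*5*15 = -95*15 = -1425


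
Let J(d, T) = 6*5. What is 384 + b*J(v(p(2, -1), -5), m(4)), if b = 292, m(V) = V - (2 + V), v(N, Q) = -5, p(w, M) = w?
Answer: 9144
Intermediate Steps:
m(V) = -2 (m(V) = V + (-2 - V) = -2)
J(d, T) = 30
384 + b*J(v(p(2, -1), -5), m(4)) = 384 + 292*30 = 384 + 8760 = 9144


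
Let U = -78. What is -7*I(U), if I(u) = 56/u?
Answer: 196/39 ≈ 5.0256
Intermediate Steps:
-7*I(U) = -392/(-78) = -392*(-1)/78 = -7*(-28/39) = 196/39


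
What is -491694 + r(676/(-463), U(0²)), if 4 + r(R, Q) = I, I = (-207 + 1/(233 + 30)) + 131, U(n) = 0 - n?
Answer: -129336561/263 ≈ -4.9177e+5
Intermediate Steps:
U(n) = -n
I = -19987/263 (I = (-207 + 1/263) + 131 = -54440/263 + 131 = -19987/263 ≈ -75.996)
r(R, Q) = -21039/263 (r(R, Q) = -4 - 19987/263 = -21039/263)
-491694 + r(676/(-463), U(0²)) = -491694 - 21039/263 = -129336561/263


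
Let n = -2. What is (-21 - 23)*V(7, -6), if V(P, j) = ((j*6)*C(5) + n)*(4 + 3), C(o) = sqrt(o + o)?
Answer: 616 + 11088*sqrt(10) ≈ 35679.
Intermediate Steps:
C(o) = sqrt(2)*sqrt(o) (C(o) = sqrt(2*o) = sqrt(2)*sqrt(o))
V(P, j) = -14 + 42*j*sqrt(10) (V(P, j) = ((j*6)*(sqrt(2)*sqrt(5)) - 2)*(4 + 3) = ((6*j)*sqrt(10) - 2)*7 = (6*j*sqrt(10) - 2)*7 = (-2 + 6*j*sqrt(10))*7 = -14 + 42*j*sqrt(10))
(-21 - 23)*V(7, -6) = (-21 - 23)*(-14 + 42*(-6)*sqrt(10)) = -44*(-14 - 252*sqrt(10)) = 616 + 11088*sqrt(10)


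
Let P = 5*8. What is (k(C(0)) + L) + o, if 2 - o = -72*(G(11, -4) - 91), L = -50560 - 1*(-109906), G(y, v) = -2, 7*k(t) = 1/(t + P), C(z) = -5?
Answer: 12899741/245 ≈ 52652.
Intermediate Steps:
P = 40
k(t) = 1/(7*(40 + t)) (k(t) = 1/(7*(t + 40)) = 1/(7*(40 + t)))
L = 59346 (L = -50560 + 109906 = 59346)
o = -6694 (o = 2 - (-72)*(-2 - 91) = 2 - (-72)*(-93) = 2 - 1*6696 = 2 - 6696 = -6694)
(k(C(0)) + L) + o = (1/(7*(40 - 5)) + 59346) - 6694 = ((1/7)/35 + 59346) - 6694 = ((1/7)*(1/35) + 59346) - 6694 = (1/245 + 59346) - 6694 = 14539771/245 - 6694 = 12899741/245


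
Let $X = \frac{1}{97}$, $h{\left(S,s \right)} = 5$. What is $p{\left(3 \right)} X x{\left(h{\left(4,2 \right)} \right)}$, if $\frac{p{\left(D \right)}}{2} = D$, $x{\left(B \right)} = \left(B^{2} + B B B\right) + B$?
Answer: $\frac{930}{97} \approx 9.5876$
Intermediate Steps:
$x{\left(B \right)} = B + B^{2} + B^{3}$ ($x{\left(B \right)} = \left(B^{2} + B^{2} B\right) + B = \left(B^{2} + B^{3}\right) + B = B + B^{2} + B^{3}$)
$p{\left(D \right)} = 2 D$
$X = \frac{1}{97} \approx 0.010309$
$p{\left(3 \right)} X x{\left(h{\left(4,2 \right)} \right)} = 2 \cdot 3 \cdot \frac{1}{97} \cdot 5 \left(1 + 5 + 5^{2}\right) = 6 \cdot \frac{1}{97} \cdot 5 \left(1 + 5 + 25\right) = \frac{6 \cdot 5 \cdot 31}{97} = \frac{6}{97} \cdot 155 = \frac{930}{97}$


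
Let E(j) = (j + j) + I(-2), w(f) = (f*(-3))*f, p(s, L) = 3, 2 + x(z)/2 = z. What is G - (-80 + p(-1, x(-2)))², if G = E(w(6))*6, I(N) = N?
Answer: -7237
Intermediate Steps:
x(z) = -4 + 2*z
w(f) = -3*f² (w(f) = (-3*f)*f = -3*f²)
E(j) = -2 + 2*j (E(j) = (j + j) - 2 = 2*j - 2 = -2 + 2*j)
G = -1308 (G = (-2 + 2*(-3*6²))*6 = (-2 + 2*(-3*36))*6 = (-2 + 2*(-108))*6 = (-2 - 216)*6 = -218*6 = -1308)
G - (-80 + p(-1, x(-2)))² = -1308 - (-80 + 3)² = -1308 - 1*(-77)² = -1308 - 1*5929 = -1308 - 5929 = -7237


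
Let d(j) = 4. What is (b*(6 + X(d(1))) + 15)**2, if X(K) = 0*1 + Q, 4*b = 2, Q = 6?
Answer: 441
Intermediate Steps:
b = 1/2 (b = (1/4)*2 = 1/2 ≈ 0.50000)
X(K) = 6 (X(K) = 0*1 + 6 = 0 + 6 = 6)
(b*(6 + X(d(1))) + 15)**2 = ((6 + 6)/2 + 15)**2 = ((1/2)*12 + 15)**2 = (6 + 15)**2 = 21**2 = 441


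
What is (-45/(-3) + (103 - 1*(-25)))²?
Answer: 20449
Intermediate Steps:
(-45/(-3) + (103 - 1*(-25)))² = (-45*(-⅓) + (103 + 25))² = (15 + 128)² = 143² = 20449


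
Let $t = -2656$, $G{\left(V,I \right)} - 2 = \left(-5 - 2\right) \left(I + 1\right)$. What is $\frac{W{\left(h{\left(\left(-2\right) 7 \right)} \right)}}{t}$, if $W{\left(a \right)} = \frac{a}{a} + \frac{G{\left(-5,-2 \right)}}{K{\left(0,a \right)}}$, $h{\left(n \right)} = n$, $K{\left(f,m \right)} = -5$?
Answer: $\frac{1}{3320} \approx 0.0003012$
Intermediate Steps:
$G{\left(V,I \right)} = -5 - 7 I$ ($G{\left(V,I \right)} = 2 + \left(-5 - 2\right) \left(I + 1\right) = 2 - 7 \left(1 + I\right) = 2 - \left(7 + 7 I\right) = -5 - 7 I$)
$W{\left(a \right)} = - \frac{4}{5}$ ($W{\left(a \right)} = \frac{a}{a} + \frac{-5 - -14}{-5} = 1 + \left(-5 + 14\right) \left(- \frac{1}{5}\right) = 1 + 9 \left(- \frac{1}{5}\right) = 1 - \frac{9}{5} = - \frac{4}{5}$)
$\frac{W{\left(h{\left(\left(-2\right) 7 \right)} \right)}}{t} = - \frac{4}{5 \left(-2656\right)} = \left(- \frac{4}{5}\right) \left(- \frac{1}{2656}\right) = \frac{1}{3320}$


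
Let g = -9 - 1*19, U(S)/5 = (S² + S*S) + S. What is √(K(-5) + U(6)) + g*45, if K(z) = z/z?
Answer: -1260 + √391 ≈ -1240.2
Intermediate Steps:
K(z) = 1
U(S) = 5*S + 10*S² (U(S) = 5*((S² + S*S) + S) = 5*((S² + S²) + S) = 5*(2*S² + S) = 5*(S + 2*S²) = 5*S + 10*S²)
g = -28 (g = -9 - 19 = -28)
√(K(-5) + U(6)) + g*45 = √(1 + 5*6*(1 + 2*6)) - 28*45 = √(1 + 5*6*(1 + 12)) - 1260 = √(1 + 5*6*13) - 1260 = √(1 + 390) - 1260 = √391 - 1260 = -1260 + √391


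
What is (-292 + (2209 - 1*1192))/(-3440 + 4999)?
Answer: 725/1559 ≈ 0.46504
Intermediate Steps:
(-292 + (2209 - 1*1192))/(-3440 + 4999) = (-292 + (2209 - 1192))/1559 = (-292 + 1017)*(1/1559) = 725*(1/1559) = 725/1559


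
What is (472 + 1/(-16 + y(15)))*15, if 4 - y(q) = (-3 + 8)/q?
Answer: 261915/37 ≈ 7078.8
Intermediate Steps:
y(q) = 4 - 5/q (y(q) = 4 - (-3 + 8)/q = 4 - 5/q)
(472 + 1/(-16 + y(15)))*15 = (472 + 1/(-16 + (4 - 5/15)))*15 = (472 + 1/(-16 + (4 - 5*1/15)))*15 = (472 + 1/(-16 + (4 - ⅓)))*15 = (472 + 1/(-16 + 11/3))*15 = (472 + 1/(-37/3))*15 = (472 - 3/37)*15 = (17461/37)*15 = 261915/37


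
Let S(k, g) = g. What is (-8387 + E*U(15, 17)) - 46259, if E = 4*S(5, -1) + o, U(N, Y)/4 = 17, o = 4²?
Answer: -53830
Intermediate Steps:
o = 16
U(N, Y) = 68 (U(N, Y) = 4*17 = 68)
E = 12 (E = 4*(-1) + 16 = -4 + 16 = 12)
(-8387 + E*U(15, 17)) - 46259 = (-8387 + 12*68) - 46259 = (-8387 + 816) - 46259 = -7571 - 46259 = -53830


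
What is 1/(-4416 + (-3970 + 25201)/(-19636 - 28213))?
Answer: -47849/211322415 ≈ -0.00022643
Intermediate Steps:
1/(-4416 + (-3970 + 25201)/(-19636 - 28213)) = 1/(-4416 + 21231/(-47849)) = 1/(-4416 + 21231*(-1/47849)) = 1/(-4416 - 21231/47849) = 1/(-211322415/47849) = -47849/211322415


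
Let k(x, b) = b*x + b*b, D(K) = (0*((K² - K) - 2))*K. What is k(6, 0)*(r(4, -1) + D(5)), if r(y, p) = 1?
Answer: 0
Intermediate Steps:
D(K) = 0 (D(K) = (0*(-2 + K² - K))*K = 0*K = 0)
k(x, b) = b² + b*x (k(x, b) = b*x + b² = b² + b*x)
k(6, 0)*(r(4, -1) + D(5)) = (0*(0 + 6))*(1 + 0) = (0*6)*1 = 0*1 = 0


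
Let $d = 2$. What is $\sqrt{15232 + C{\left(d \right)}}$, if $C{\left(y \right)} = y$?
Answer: $\sqrt{15234} \approx 123.43$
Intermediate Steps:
$\sqrt{15232 + C{\left(d \right)}} = \sqrt{15232 + 2} = \sqrt{15234}$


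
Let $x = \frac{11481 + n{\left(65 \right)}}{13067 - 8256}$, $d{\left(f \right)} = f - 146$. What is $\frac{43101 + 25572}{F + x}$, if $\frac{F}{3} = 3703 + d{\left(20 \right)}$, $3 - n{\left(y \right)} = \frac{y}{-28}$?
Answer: $\frac{840982044}{131443015} \approx 6.3981$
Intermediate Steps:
$n{\left(y \right)} = 3 + \frac{y}{28}$ ($n{\left(y \right)} = 3 - \frac{y}{-28} = 3 - y \left(- \frac{1}{28}\right) = 3 - - \frac{y}{28} = 3 + \frac{y}{28}$)
$d{\left(f \right)} = -146 + f$
$F = 10731$ ($F = 3 \left(3703 + \left(-146 + 20\right)\right) = 3 \left(3703 - 126\right) = 3 \cdot 3577 = 10731$)
$x = \frac{321617}{134708}$ ($x = \frac{11481 + \left(3 + \frac{1}{28} \cdot 65\right)}{13067 - 8256} = \frac{11481 + \left(3 + \frac{65}{28}\right)}{4811} = \left(11481 + \frac{149}{28}\right) \frac{1}{4811} = \frac{321617}{28} \cdot \frac{1}{4811} = \frac{321617}{134708} \approx 2.3875$)
$\frac{43101 + 25572}{F + x} = \frac{43101 + 25572}{10731 + \frac{321617}{134708}} = \frac{68673}{\frac{1445873165}{134708}} = 68673 \cdot \frac{134708}{1445873165} = \frac{840982044}{131443015}$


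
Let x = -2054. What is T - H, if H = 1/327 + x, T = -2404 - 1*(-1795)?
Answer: 472514/327 ≈ 1445.0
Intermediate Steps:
T = -609 (T = -2404 + 1795 = -609)
H = -671657/327 (H = 1/327 - 2054 = -671657/327 ≈ -2054.0)
T - H = -609 - 1*(-671657/327) = -609 + 671657/327 = 472514/327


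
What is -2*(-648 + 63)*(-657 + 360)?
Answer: -347490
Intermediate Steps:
-2*(-648 + 63)*(-657 + 360) = -(-1170)*(-297) = -2*173745 = -347490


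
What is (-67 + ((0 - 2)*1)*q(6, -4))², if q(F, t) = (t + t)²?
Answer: 38025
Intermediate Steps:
q(F, t) = 4*t² (q(F, t) = (2*t)² = 4*t²)
(-67 + ((0 - 2)*1)*q(6, -4))² = (-67 + ((0 - 2)*1)*(4*(-4)²))² = (-67 + (-2*1)*(4*16))² = (-67 - 2*64)² = (-67 - 128)² = (-195)² = 38025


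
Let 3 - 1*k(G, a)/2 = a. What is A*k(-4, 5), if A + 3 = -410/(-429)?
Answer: 3508/429 ≈ 8.1772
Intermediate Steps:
k(G, a) = 6 - 2*a
A = -877/429 (A = -3 - 410/(-429) = -3 - 410*(-1/429) = -3 + 410/429 = -877/429 ≈ -2.0443)
A*k(-4, 5) = -877*(6 - 2*5)/429 = -877*(6 - 10)/429 = -877/429*(-4) = 3508/429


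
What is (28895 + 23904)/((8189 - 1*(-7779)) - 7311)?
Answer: 52799/8657 ≈ 6.0990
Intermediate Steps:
(28895 + 23904)/((8189 - 1*(-7779)) - 7311) = 52799/((8189 + 7779) - 7311) = 52799/(15968 - 7311) = 52799/8657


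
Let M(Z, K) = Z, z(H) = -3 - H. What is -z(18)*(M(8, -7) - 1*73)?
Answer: -1365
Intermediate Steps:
-z(18)*(M(8, -7) - 1*73) = -(-3 - 1*18)*(8 - 1*73) = -(-3 - 18)*(8 - 73) = -(-21)*(-65) = -1*1365 = -1365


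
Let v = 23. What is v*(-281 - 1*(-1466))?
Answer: 27255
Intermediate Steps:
v*(-281 - 1*(-1466)) = 23*(-281 - 1*(-1466)) = 23*(-281 + 1466) = 23*1185 = 27255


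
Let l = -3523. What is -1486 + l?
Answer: -5009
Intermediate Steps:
-1486 + l = -1486 - 3523 = -5009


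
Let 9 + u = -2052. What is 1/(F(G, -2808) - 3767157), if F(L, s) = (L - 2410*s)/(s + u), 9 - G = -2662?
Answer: -4869/18349057384 ≈ -2.6535e-7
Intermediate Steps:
G = 2671 (G = 9 - 1*(-2662) = 9 + 2662 = 2671)
u = -2061 (u = -9 - 2052 = -2061)
F(L, s) = (L - 2410*s)/(-2061 + s) (F(L, s) = (L - 2410*s)/(s - 2061) = (L - 2410*s)/(-2061 + s))
1/(F(G, -2808) - 3767157) = 1/((2671 - 2410*(-2808))/(-2061 - 2808) - 3767157) = 1/((2671 + 6767280)/(-4869) - 3767157) = 1/(-1/4869*6769951 - 3767157) = 1/(-6769951/4869 - 3767157) = 1/(-18349057384/4869) = -4869/18349057384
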